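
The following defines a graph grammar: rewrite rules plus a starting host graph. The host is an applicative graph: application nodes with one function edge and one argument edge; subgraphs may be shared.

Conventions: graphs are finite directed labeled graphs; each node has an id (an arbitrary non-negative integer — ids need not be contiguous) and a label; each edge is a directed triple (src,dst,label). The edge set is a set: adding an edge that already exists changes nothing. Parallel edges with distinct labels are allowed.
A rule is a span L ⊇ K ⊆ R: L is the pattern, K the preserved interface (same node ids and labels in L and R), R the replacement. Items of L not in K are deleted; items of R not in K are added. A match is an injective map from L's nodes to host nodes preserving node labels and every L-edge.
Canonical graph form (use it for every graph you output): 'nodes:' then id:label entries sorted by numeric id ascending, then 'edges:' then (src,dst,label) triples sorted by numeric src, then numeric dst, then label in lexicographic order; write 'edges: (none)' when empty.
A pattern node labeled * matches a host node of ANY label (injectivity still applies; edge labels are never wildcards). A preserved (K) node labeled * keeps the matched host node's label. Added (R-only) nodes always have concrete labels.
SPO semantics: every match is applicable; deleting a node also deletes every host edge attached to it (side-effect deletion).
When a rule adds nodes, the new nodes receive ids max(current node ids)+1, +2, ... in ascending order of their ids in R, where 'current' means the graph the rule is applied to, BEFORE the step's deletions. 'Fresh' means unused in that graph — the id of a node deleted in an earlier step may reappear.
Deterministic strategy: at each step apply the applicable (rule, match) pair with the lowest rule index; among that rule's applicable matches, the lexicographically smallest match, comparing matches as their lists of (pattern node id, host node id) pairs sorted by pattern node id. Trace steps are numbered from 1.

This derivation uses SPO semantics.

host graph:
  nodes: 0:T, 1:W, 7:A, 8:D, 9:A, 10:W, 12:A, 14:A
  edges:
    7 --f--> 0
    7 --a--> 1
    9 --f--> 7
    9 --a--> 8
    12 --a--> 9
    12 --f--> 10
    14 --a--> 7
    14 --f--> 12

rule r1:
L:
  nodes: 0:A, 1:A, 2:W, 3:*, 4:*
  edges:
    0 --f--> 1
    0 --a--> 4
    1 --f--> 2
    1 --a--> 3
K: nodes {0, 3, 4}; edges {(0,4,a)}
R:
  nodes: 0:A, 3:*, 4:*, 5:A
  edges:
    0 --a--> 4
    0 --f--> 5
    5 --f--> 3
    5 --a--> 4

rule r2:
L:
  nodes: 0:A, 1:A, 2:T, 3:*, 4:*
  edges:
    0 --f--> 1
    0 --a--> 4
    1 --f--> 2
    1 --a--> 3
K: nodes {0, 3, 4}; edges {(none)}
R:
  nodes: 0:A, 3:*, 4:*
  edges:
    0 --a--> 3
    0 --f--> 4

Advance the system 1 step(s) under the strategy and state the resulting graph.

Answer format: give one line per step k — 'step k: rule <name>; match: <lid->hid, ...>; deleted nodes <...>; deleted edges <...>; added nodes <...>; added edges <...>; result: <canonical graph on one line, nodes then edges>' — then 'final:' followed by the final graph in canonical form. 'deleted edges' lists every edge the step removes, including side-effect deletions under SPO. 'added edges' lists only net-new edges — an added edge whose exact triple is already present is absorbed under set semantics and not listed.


step 1: rule r1; match: 0->14, 1->12, 2->10, 3->9, 4->7; deleted nodes 10, 12; deleted edges (12,9,a); (12,10,f); (14,12,f); added nodes 15; added edges (14,15,f); (15,7,a); (15,9,f); result: nodes: 0:T, 1:W, 7:A, 8:D, 9:A, 14:A, 15:A edges: (7,0,f); (7,1,a); (9,7,f); (9,8,a); (14,7,a); (14,15,f); (15,7,a); (15,9,f)
final:
nodes: 0:T, 1:W, 7:A, 8:D, 9:A, 14:A, 15:A
edges: (7,0,f); (7,1,a); (9,7,f); (9,8,a); (14,7,a); (14,15,f); (15,7,a); (15,9,f)


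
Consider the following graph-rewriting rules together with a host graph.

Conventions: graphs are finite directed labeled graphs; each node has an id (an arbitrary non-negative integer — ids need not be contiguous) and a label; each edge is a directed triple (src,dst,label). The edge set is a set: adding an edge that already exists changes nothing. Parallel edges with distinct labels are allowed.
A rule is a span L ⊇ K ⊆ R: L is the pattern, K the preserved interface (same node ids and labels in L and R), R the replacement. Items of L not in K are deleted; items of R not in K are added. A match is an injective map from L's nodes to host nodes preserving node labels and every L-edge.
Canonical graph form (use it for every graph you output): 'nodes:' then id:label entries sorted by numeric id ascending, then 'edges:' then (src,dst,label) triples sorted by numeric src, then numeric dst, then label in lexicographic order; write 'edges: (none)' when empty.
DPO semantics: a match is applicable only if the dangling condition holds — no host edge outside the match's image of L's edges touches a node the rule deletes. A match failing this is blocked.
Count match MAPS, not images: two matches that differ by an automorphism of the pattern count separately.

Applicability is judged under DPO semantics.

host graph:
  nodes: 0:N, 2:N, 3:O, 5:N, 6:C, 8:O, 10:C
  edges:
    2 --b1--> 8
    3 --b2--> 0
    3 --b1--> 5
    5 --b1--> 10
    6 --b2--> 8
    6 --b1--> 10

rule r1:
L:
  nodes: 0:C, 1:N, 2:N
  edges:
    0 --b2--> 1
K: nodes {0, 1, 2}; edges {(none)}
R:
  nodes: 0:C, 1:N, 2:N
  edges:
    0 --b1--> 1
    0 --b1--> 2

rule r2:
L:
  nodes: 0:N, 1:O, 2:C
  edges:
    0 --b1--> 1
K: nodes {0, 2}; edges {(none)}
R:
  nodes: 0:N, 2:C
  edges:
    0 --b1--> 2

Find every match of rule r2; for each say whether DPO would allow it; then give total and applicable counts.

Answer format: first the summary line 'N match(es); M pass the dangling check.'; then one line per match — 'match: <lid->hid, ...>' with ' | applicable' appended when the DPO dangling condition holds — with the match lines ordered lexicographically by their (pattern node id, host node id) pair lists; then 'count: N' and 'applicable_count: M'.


2 match(es); 0 pass the dangling check.
match: 0->2, 1->8, 2->6
match: 0->2, 1->8, 2->10
count: 2
applicable_count: 0


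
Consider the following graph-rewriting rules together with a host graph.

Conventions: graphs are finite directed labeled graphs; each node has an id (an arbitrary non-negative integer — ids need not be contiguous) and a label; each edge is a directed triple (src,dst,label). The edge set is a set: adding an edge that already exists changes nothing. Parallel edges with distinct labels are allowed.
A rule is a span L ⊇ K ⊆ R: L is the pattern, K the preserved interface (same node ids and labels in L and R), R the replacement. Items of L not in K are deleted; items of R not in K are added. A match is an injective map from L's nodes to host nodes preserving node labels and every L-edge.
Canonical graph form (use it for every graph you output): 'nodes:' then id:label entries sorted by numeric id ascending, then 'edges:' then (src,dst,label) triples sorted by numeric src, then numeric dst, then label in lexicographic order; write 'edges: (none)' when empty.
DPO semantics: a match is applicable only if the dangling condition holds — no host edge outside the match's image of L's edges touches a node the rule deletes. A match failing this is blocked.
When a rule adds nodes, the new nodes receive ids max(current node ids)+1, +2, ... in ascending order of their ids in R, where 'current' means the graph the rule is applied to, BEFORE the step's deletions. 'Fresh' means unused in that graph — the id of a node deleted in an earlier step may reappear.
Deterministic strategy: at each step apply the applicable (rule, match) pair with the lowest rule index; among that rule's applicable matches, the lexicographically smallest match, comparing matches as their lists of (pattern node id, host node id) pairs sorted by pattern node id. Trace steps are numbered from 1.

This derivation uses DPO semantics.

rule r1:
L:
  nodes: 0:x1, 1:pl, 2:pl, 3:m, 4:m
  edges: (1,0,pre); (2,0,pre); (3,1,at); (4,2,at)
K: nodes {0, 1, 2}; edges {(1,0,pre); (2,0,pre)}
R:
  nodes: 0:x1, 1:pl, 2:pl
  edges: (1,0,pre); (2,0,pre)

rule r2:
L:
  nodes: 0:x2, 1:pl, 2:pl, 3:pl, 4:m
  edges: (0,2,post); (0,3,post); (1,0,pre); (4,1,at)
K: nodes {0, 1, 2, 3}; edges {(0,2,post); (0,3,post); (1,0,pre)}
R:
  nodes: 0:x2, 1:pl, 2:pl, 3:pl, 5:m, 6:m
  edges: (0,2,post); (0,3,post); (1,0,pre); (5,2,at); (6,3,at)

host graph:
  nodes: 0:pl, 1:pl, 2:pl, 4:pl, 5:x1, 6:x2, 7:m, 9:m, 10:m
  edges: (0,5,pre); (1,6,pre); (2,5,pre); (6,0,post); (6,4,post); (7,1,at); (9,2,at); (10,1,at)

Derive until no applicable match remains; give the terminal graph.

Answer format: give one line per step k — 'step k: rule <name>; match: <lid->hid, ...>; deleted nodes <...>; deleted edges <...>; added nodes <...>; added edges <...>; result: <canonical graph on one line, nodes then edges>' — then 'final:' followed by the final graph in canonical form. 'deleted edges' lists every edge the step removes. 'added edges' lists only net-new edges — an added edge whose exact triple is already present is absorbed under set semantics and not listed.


step 1: rule r2; match: 0->6, 1->1, 2->0, 3->4, 4->7; deleted nodes 7; deleted edges (7,1,at); added nodes 11, 12; added edges (11,0,at); (12,4,at); result: nodes: 0:pl, 1:pl, 2:pl, 4:pl, 5:x1, 6:x2, 9:m, 10:m, 11:m, 12:m edges: (0,5,pre); (1,6,pre); (2,5,pre); (6,0,post); (6,4,post); (9,2,at); (10,1,at); (11,0,at); (12,4,at)
step 2: rule r1; match: 0->5, 1->0, 2->2, 3->11, 4->9; deleted nodes 9, 11; deleted edges (9,2,at); (11,0,at); added nodes (none); added edges (none); result: nodes: 0:pl, 1:pl, 2:pl, 4:pl, 5:x1, 6:x2, 10:m, 12:m edges: (0,5,pre); (1,6,pre); (2,5,pre); (6,0,post); (6,4,post); (10,1,at); (12,4,at)
step 3: rule r2; match: 0->6, 1->1, 2->0, 3->4, 4->10; deleted nodes 10; deleted edges (10,1,at); added nodes 13, 14; added edges (13,0,at); (14,4,at); result: nodes: 0:pl, 1:pl, 2:pl, 4:pl, 5:x1, 6:x2, 12:m, 13:m, 14:m edges: (0,5,pre); (1,6,pre); (2,5,pre); (6,0,post); (6,4,post); (12,4,at); (13,0,at); (14,4,at)
final:
nodes: 0:pl, 1:pl, 2:pl, 4:pl, 5:x1, 6:x2, 12:m, 13:m, 14:m
edges: (0,5,pre); (1,6,pre); (2,5,pre); (6,0,post); (6,4,post); (12,4,at); (13,0,at); (14,4,at)


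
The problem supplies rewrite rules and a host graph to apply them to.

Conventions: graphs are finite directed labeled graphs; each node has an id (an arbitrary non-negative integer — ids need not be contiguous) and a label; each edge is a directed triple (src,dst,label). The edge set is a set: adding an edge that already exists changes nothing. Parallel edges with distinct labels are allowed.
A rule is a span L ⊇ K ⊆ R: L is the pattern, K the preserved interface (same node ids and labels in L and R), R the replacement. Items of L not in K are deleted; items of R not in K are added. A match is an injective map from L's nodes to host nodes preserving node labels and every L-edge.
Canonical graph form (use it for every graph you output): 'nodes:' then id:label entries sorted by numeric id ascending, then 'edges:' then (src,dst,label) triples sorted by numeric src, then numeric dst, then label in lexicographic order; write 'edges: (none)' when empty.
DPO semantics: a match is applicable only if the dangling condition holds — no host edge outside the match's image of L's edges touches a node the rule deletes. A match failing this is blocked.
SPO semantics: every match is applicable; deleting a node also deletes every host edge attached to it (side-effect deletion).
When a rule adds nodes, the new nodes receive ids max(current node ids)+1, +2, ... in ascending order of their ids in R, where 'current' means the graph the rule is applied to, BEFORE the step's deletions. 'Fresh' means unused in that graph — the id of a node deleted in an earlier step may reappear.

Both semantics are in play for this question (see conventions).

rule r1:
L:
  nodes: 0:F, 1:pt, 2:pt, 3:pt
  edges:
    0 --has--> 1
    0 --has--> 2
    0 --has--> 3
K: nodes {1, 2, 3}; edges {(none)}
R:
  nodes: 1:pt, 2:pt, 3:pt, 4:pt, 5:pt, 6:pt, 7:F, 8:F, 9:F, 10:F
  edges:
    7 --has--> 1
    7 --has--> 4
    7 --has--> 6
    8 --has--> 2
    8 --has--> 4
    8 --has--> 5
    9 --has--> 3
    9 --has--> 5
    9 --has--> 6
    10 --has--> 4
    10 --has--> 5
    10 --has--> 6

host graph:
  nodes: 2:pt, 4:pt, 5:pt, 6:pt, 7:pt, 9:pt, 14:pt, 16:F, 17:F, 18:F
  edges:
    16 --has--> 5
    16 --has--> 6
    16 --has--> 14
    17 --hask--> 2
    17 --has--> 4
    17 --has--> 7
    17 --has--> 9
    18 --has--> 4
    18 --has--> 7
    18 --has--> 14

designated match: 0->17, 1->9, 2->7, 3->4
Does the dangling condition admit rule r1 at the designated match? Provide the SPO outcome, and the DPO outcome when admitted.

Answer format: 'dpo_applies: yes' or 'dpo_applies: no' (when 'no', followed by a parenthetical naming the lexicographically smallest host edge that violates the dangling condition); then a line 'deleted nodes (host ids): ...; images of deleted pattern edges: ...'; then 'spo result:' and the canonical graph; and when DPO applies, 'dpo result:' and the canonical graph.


dpo_applies: no
(the rule deletes node 17, which keeps host edge (17,2,hask) outside the match image — the dangling condition fails, DPO blocks; SPO proceeds and side-deletes such edges)
deleted nodes (host ids): 17; images of deleted pattern edges: (17,4,has); (17,7,has); (17,9,has)
spo result:
nodes: 2:pt, 4:pt, 5:pt, 6:pt, 7:pt, 9:pt, 14:pt, 16:F, 18:F, 19:pt, 20:pt, 21:pt, 22:F, 23:F, 24:F, 25:F
edges: (16,5,has); (16,6,has); (16,14,has); (18,4,has); (18,7,has); (18,14,has); (22,9,has); (22,19,has); (22,21,has); (23,7,has); (23,19,has); (23,20,has); (24,4,has); (24,20,has); (24,21,has); (25,19,has); (25,20,has); (25,21,has)


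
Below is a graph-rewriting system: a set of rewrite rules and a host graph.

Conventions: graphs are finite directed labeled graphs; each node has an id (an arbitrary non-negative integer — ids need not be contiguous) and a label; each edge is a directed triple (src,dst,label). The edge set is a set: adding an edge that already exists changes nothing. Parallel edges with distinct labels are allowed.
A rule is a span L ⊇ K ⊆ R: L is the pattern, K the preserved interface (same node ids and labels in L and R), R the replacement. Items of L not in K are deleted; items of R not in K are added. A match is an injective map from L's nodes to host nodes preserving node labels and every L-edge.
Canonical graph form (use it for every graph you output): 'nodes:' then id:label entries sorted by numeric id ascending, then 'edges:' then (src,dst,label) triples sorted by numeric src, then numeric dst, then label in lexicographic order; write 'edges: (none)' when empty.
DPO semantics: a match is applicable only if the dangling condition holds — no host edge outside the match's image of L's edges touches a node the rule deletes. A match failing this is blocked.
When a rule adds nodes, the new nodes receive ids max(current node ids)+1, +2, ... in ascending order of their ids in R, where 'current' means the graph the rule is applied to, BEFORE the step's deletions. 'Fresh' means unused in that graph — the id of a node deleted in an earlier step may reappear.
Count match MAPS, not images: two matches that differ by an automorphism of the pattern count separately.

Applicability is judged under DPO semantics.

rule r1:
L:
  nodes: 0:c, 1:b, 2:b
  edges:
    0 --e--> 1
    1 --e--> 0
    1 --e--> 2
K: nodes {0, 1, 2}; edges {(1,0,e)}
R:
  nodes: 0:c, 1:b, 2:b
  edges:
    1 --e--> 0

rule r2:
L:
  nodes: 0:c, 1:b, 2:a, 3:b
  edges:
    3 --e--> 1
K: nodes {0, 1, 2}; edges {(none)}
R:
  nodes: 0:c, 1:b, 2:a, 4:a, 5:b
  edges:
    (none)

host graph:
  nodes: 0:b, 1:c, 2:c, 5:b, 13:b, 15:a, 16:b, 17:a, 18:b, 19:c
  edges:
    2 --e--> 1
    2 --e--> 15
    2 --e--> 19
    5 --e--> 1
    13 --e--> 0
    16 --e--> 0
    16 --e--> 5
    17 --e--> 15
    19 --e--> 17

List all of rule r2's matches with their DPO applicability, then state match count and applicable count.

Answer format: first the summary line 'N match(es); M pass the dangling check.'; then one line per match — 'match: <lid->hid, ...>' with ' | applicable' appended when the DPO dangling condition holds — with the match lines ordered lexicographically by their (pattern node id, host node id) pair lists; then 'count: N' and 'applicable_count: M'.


18 match(es); 6 pass the dangling check.
match: 0->1, 1->0, 2->15, 3->13 | applicable
match: 0->1, 1->0, 2->15, 3->16
match: 0->1, 1->0, 2->17, 3->13 | applicable
match: 0->1, 1->0, 2->17, 3->16
match: 0->1, 1->5, 2->15, 3->16
match: 0->1, 1->5, 2->17, 3->16
match: 0->2, 1->0, 2->15, 3->13 | applicable
match: 0->2, 1->0, 2->15, 3->16
match: 0->2, 1->0, 2->17, 3->13 | applicable
match: 0->2, 1->0, 2->17, 3->16
match: 0->2, 1->5, 2->15, 3->16
match: 0->2, 1->5, 2->17, 3->16
match: 0->19, 1->0, 2->15, 3->13 | applicable
match: 0->19, 1->0, 2->15, 3->16
match: 0->19, 1->0, 2->17, 3->13 | applicable
match: 0->19, 1->0, 2->17, 3->16
match: 0->19, 1->5, 2->15, 3->16
match: 0->19, 1->5, 2->17, 3->16
count: 18
applicable_count: 6


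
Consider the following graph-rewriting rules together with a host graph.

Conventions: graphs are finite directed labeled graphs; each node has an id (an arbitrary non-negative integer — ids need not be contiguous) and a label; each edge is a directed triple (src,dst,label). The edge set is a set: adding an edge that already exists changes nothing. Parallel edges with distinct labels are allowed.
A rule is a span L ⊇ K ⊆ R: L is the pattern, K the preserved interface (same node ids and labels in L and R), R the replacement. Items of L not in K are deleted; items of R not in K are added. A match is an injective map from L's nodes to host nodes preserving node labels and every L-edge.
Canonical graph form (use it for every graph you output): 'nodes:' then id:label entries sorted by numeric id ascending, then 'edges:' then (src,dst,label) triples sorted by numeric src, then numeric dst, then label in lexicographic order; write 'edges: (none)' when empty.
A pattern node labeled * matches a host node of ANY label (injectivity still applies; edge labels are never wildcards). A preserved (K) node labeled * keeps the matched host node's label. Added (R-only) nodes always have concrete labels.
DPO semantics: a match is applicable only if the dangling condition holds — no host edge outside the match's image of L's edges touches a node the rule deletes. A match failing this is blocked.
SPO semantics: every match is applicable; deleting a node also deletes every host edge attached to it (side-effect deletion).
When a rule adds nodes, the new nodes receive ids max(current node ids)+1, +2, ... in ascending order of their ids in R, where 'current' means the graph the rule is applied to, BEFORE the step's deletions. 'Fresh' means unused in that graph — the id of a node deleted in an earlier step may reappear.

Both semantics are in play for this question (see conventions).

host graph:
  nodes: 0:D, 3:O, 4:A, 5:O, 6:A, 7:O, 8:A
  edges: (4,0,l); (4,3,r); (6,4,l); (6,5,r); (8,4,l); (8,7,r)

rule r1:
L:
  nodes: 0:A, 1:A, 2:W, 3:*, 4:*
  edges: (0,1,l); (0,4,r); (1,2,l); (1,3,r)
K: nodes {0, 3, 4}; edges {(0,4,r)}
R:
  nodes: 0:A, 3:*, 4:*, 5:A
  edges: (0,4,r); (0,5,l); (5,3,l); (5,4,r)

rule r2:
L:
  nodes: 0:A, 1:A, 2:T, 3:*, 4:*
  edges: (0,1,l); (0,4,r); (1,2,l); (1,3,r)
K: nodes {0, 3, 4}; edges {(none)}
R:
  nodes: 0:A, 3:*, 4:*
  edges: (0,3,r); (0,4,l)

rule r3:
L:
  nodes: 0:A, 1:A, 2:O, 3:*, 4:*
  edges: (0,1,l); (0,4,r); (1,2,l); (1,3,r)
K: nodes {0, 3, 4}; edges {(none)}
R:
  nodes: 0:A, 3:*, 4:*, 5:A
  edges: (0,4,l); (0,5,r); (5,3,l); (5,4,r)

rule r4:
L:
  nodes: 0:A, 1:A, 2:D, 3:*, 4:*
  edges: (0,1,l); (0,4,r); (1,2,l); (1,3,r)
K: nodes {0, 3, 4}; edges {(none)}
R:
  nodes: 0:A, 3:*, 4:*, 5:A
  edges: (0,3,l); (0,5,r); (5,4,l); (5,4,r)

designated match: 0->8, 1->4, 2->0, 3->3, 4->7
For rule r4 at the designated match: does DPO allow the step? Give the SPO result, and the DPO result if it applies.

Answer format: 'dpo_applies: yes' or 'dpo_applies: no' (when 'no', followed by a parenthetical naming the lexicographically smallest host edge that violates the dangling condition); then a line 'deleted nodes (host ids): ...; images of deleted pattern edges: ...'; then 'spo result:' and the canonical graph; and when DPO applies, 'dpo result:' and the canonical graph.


dpo_applies: no
(the rule deletes node 4, which keeps host edge (6,4,l) outside the match image — the dangling condition fails, DPO blocks; SPO proceeds and side-deletes such edges)
deleted nodes (host ids): 0, 4; images of deleted pattern edges: (4,0,l); (4,3,r); (8,4,l); (8,7,r)
spo result:
nodes: 3:O, 5:O, 6:A, 7:O, 8:A, 9:A
edges: (6,5,r); (8,3,l); (8,9,r); (9,7,l); (9,7,r)


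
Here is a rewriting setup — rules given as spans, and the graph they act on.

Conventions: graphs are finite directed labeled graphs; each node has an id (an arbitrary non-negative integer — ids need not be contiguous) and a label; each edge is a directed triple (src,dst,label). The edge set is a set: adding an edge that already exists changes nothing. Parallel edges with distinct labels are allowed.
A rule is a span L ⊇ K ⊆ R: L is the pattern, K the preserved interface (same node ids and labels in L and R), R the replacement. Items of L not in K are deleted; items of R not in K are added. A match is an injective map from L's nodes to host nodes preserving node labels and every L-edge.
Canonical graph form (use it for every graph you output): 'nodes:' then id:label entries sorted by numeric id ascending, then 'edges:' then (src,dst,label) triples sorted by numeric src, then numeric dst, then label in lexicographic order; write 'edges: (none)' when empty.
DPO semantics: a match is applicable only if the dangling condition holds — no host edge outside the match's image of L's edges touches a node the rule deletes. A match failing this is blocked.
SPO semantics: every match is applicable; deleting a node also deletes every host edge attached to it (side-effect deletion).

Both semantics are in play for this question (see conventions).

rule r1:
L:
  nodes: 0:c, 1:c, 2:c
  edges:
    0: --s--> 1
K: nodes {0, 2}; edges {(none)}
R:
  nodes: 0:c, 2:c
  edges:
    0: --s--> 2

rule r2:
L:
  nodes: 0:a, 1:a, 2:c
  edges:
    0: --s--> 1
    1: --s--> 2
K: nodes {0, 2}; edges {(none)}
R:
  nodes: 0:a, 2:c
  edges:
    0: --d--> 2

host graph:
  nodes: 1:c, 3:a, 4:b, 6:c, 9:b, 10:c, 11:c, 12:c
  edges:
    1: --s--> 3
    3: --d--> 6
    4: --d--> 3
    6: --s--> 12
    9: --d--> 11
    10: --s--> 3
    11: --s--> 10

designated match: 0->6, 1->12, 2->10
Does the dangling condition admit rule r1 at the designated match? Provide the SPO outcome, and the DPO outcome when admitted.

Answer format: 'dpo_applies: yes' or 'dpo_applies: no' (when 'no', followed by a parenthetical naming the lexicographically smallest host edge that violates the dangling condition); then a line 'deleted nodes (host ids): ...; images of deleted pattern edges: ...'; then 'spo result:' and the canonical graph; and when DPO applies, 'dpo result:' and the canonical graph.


dpo_applies: yes
deleted nodes (host ids): 12; images of deleted pattern edges: (6,12,s)
spo result:
nodes: 1:c, 3:a, 4:b, 6:c, 9:b, 10:c, 11:c
edges: (1,3,s); (3,6,d); (4,3,d); (6,10,s); (9,11,d); (10,3,s); (11,10,s)
dpo result:
nodes: 1:c, 3:a, 4:b, 6:c, 9:b, 10:c, 11:c
edges: (1,3,s); (3,6,d); (4,3,d); (6,10,s); (9,11,d); (10,3,s); (11,10,s)


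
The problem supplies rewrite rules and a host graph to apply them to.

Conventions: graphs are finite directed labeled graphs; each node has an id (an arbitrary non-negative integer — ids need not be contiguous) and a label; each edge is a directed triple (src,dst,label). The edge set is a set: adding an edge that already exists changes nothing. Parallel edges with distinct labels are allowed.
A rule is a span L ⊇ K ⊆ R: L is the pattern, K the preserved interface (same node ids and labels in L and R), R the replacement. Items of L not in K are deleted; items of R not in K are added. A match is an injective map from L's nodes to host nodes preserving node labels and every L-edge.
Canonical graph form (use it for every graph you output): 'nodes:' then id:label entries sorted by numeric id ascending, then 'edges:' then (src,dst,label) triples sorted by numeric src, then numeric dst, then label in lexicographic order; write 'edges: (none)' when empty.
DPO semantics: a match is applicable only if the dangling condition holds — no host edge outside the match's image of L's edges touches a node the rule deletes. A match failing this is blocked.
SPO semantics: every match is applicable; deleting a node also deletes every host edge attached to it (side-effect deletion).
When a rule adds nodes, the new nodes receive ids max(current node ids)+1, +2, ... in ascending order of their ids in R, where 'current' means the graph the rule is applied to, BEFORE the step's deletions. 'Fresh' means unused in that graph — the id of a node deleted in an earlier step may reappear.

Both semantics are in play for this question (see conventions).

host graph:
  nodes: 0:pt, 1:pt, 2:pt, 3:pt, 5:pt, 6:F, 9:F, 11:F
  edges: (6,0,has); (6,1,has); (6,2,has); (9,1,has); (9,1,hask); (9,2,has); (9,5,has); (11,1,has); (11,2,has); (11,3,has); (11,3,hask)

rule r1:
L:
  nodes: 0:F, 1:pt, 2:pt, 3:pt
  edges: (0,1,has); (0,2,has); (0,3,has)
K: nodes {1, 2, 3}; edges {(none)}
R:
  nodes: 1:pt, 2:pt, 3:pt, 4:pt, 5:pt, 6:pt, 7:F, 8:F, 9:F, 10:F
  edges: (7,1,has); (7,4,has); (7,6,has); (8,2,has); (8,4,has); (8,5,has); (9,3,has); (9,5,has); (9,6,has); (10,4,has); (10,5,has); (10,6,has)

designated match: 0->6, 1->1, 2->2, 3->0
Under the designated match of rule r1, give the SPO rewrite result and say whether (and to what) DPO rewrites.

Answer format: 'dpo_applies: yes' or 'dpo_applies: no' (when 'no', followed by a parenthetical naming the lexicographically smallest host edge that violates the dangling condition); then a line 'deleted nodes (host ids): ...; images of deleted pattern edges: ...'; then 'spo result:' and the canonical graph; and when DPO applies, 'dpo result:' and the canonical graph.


dpo_applies: yes
deleted nodes (host ids): 6; images of deleted pattern edges: (6,0,has); (6,1,has); (6,2,has)
spo result:
nodes: 0:pt, 1:pt, 2:pt, 3:pt, 5:pt, 9:F, 11:F, 12:pt, 13:pt, 14:pt, 15:F, 16:F, 17:F, 18:F
edges: (9,1,has); (9,1,hask); (9,2,has); (9,5,has); (11,1,has); (11,2,has); (11,3,has); (11,3,hask); (15,1,has); (15,12,has); (15,14,has); (16,2,has); (16,12,has); (16,13,has); (17,0,has); (17,13,has); (17,14,has); (18,12,has); (18,13,has); (18,14,has)
dpo result:
nodes: 0:pt, 1:pt, 2:pt, 3:pt, 5:pt, 9:F, 11:F, 12:pt, 13:pt, 14:pt, 15:F, 16:F, 17:F, 18:F
edges: (9,1,has); (9,1,hask); (9,2,has); (9,5,has); (11,1,has); (11,2,has); (11,3,has); (11,3,hask); (15,1,has); (15,12,has); (15,14,has); (16,2,has); (16,12,has); (16,13,has); (17,0,has); (17,13,has); (17,14,has); (18,12,has); (18,13,has); (18,14,has)


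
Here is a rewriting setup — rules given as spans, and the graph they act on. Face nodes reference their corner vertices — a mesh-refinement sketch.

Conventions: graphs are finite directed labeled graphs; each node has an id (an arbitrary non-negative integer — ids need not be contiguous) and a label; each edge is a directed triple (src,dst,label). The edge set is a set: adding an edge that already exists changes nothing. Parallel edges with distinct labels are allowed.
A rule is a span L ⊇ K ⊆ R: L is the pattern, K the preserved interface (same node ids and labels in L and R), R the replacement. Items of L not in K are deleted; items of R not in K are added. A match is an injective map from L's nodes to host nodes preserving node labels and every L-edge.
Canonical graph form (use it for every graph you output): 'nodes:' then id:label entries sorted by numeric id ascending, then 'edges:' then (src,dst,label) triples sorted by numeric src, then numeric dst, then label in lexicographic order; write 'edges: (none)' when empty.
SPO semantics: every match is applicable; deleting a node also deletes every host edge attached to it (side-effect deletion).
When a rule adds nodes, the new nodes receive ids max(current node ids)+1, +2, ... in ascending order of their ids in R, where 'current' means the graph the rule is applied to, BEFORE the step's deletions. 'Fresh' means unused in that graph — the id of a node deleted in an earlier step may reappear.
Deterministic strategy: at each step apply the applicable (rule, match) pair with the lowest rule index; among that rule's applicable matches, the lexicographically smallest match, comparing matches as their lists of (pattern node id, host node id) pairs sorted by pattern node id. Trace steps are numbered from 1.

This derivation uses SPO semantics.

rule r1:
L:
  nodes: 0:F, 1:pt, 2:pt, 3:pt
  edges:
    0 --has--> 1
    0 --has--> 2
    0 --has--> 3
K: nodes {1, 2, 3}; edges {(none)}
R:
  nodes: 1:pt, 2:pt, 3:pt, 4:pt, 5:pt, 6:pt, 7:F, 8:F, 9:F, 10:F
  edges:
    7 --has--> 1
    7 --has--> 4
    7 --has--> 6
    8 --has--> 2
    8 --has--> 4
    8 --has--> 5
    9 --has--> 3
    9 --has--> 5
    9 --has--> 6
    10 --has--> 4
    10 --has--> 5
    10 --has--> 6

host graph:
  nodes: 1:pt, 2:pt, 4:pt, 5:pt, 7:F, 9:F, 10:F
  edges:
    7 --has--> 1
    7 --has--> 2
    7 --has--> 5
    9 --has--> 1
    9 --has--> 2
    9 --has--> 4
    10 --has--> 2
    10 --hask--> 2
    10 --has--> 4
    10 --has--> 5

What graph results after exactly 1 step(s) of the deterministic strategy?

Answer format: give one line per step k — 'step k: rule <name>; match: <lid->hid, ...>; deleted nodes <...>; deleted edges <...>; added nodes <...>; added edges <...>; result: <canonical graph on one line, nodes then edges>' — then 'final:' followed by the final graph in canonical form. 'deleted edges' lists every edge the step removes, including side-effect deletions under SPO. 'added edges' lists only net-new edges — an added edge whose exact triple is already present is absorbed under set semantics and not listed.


step 1: rule r1; match: 0->7, 1->1, 2->2, 3->5; deleted nodes 7; deleted edges (7,1,has); (7,2,has); (7,5,has); added nodes 11, 12, 13, 14, 15, 16, 17; added edges (14,1,has); (14,11,has); (14,13,has); (15,2,has); (15,11,has); (15,12,has); (16,5,has); (16,12,has); (16,13,has); (17,11,has); (17,12,has); (17,13,has); result: nodes: 1:pt, 2:pt, 4:pt, 5:pt, 9:F, 10:F, 11:pt, 12:pt, 13:pt, 14:F, 15:F, 16:F, 17:F edges: (9,1,has); (9,2,has); (9,4,has); (10,2,has); (10,2,hask); (10,4,has); (10,5,has); (14,1,has); (14,11,has); (14,13,has); (15,2,has); (15,11,has); (15,12,has); (16,5,has); (16,12,has); (16,13,has); (17,11,has); (17,12,has); (17,13,has)
final:
nodes: 1:pt, 2:pt, 4:pt, 5:pt, 9:F, 10:F, 11:pt, 12:pt, 13:pt, 14:F, 15:F, 16:F, 17:F
edges: (9,1,has); (9,2,has); (9,4,has); (10,2,has); (10,2,hask); (10,4,has); (10,5,has); (14,1,has); (14,11,has); (14,13,has); (15,2,has); (15,11,has); (15,12,has); (16,5,has); (16,12,has); (16,13,has); (17,11,has); (17,12,has); (17,13,has)


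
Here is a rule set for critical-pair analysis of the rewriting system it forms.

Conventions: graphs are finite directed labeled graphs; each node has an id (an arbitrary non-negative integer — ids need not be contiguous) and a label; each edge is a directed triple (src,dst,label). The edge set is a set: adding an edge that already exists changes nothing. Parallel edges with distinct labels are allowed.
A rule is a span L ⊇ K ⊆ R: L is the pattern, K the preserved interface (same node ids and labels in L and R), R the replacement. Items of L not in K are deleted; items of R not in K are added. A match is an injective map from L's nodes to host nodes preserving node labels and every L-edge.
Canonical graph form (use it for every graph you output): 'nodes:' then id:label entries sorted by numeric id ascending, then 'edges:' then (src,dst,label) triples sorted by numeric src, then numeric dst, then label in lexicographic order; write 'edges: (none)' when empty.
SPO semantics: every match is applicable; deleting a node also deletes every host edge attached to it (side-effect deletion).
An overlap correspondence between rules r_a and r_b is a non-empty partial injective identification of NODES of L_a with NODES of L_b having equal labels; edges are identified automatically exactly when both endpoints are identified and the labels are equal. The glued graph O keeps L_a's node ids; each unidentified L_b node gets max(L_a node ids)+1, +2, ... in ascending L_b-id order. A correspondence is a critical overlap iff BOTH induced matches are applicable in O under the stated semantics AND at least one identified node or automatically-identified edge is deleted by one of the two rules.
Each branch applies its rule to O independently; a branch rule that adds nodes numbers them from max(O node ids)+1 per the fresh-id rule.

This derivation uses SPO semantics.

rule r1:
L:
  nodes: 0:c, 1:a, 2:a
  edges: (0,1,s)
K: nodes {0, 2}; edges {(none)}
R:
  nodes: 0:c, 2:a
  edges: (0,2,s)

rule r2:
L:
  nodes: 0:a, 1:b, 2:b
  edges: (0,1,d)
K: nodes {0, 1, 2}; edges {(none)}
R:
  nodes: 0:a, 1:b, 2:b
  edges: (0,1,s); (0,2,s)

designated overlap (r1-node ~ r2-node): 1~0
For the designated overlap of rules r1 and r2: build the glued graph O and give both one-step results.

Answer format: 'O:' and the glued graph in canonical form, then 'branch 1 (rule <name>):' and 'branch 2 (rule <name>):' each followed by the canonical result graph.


O:
nodes: 0:c, 1:a, 2:a, 3:b, 4:b
edges: (0,1,s); (1,3,d)
branch 1 (rule r1):
nodes: 0:c, 2:a, 3:b, 4:b
edges: (0,2,s)
branch 2 (rule r2):
nodes: 0:c, 1:a, 2:a, 3:b, 4:b
edges: (0,1,s); (1,3,s); (1,4,s)


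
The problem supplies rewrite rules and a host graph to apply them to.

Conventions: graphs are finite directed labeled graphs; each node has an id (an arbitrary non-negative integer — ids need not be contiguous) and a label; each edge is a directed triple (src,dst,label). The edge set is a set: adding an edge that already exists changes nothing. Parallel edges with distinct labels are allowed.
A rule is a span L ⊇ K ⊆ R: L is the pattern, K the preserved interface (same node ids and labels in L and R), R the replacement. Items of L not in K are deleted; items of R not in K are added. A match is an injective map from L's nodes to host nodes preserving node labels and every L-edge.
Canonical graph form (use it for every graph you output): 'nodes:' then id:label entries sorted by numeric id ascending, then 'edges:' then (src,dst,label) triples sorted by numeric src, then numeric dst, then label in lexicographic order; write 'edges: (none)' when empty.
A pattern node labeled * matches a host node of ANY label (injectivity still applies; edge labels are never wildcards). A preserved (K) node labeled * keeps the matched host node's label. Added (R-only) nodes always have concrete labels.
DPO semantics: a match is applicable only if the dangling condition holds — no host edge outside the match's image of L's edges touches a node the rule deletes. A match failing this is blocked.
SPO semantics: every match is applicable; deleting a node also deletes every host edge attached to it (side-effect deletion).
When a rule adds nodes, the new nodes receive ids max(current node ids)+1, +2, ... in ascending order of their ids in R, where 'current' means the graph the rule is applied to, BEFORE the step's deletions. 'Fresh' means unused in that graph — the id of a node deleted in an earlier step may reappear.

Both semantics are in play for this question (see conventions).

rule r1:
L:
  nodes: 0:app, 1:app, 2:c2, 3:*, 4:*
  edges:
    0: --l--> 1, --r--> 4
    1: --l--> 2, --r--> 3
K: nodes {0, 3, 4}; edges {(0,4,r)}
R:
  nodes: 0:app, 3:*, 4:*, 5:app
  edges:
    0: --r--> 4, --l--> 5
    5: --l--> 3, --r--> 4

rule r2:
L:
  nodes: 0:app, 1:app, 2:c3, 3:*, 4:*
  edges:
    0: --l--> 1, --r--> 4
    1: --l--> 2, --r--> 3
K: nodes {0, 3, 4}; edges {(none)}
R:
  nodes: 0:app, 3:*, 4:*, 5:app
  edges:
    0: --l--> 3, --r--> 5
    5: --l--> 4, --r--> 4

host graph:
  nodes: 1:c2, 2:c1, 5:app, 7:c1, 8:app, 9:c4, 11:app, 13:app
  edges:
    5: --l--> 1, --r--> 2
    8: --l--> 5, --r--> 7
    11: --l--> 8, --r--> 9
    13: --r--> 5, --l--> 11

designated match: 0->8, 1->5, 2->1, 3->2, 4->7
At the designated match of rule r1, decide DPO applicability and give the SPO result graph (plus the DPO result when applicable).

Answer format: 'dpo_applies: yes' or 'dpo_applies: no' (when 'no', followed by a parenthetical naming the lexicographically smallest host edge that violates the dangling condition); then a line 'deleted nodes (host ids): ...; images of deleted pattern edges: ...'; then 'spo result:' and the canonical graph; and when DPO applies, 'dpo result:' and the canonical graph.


dpo_applies: no
(the rule deletes node 5, which keeps host edge (13,5,r) outside the match image — the dangling condition fails, DPO blocks; SPO proceeds and side-deletes such edges)
deleted nodes (host ids): 1, 5; images of deleted pattern edges: (5,1,l); (5,2,r); (8,5,l)
spo result:
nodes: 2:c1, 7:c1, 8:app, 9:c4, 11:app, 13:app, 14:app
edges: (8,7,r); (8,14,l); (11,8,l); (11,9,r); (13,11,l); (14,2,l); (14,7,r)


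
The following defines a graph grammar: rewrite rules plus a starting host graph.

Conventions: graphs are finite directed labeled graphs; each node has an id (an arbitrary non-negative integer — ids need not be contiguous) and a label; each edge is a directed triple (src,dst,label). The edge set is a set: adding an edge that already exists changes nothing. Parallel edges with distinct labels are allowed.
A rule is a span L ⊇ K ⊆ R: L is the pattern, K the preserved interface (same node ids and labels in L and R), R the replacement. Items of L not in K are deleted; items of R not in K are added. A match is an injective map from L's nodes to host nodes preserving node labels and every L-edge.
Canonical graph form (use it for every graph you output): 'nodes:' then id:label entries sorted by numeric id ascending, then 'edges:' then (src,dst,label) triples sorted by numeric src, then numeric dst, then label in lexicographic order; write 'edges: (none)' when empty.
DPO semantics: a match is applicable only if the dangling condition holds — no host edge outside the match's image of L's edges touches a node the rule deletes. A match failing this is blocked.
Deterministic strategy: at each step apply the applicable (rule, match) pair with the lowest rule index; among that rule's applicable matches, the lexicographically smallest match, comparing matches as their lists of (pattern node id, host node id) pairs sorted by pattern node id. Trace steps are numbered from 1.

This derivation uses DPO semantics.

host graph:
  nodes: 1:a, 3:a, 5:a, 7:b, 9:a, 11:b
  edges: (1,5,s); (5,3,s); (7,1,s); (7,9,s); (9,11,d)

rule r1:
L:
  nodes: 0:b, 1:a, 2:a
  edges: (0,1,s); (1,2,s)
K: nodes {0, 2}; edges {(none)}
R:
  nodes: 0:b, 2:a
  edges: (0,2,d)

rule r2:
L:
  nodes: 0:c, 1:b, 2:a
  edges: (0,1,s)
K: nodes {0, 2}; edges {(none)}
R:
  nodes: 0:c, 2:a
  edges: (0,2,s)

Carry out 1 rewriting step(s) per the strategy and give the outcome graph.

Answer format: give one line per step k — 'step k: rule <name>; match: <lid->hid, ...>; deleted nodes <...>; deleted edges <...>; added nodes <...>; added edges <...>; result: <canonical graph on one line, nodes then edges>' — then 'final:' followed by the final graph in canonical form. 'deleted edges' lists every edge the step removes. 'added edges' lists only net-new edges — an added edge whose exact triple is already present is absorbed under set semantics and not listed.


step 1: rule r1; match: 0->7, 1->1, 2->5; deleted nodes 1; deleted edges (1,5,s); (7,1,s); added nodes (none); added edges (7,5,d); result: nodes: 3:a, 5:a, 7:b, 9:a, 11:b edges: (5,3,s); (7,5,d); (7,9,s); (9,11,d)
final:
nodes: 3:a, 5:a, 7:b, 9:a, 11:b
edges: (5,3,s); (7,5,d); (7,9,s); (9,11,d)


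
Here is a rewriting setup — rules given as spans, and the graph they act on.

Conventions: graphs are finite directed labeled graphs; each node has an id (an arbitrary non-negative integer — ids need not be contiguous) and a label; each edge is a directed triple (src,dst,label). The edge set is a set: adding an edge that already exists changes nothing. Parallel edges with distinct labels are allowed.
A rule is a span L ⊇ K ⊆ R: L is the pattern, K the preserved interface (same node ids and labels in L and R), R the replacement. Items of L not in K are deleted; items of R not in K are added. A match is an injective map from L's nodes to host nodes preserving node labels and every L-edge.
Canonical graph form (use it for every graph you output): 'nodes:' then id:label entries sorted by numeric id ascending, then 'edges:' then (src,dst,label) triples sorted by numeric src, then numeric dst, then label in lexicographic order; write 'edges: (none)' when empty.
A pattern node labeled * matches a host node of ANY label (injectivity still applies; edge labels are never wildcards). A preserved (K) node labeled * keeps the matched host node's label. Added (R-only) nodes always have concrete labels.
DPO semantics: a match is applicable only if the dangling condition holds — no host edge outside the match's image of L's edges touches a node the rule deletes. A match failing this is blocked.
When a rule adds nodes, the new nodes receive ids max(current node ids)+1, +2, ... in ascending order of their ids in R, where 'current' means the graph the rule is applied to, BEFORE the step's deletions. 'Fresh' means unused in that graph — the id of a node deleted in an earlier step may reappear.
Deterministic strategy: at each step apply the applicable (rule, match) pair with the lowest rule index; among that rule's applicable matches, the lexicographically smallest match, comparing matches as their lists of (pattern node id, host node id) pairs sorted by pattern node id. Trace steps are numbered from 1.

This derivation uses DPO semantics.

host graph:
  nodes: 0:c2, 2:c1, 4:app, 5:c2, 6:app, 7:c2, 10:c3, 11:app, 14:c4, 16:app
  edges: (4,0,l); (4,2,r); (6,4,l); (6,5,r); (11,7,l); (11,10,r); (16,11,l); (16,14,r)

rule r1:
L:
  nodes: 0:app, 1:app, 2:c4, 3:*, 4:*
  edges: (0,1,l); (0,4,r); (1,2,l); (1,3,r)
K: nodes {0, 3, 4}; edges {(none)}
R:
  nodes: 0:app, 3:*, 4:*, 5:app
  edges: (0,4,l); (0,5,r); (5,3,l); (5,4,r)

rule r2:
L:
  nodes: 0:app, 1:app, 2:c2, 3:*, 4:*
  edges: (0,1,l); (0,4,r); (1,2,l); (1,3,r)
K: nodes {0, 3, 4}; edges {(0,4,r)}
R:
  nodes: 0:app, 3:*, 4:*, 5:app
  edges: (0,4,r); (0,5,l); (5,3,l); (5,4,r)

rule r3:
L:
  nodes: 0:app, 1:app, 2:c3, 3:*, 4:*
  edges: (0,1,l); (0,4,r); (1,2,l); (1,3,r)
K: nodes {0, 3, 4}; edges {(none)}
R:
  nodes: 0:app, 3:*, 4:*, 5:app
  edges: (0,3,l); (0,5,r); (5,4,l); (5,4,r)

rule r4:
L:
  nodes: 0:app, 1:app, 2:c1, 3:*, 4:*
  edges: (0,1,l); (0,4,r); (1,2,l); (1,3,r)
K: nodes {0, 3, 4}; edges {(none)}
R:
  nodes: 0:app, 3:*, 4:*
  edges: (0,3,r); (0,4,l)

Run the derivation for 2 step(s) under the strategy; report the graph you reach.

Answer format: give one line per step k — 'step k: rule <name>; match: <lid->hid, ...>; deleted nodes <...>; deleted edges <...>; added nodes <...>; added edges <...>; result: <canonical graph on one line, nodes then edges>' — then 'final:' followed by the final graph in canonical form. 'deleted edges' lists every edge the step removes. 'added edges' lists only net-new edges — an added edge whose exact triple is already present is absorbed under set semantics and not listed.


step 1: rule r2; match: 0->6, 1->4, 2->0, 3->2, 4->5; deleted nodes 0, 4; deleted edges (4,0,l); (4,2,r); (6,4,l); added nodes 17; added edges (6,17,l); (17,2,l); (17,5,r); result: nodes: 2:c1, 5:c2, 6:app, 7:c2, 10:c3, 11:app, 14:c4, 16:app, 17:app edges: (6,5,r); (6,17,l); (11,7,l); (11,10,r); (16,11,l); (16,14,r); (17,2,l); (17,5,r)
step 2: rule r2; match: 0->16, 1->11, 2->7, 3->10, 4->14; deleted nodes 7, 11; deleted edges (11,7,l); (11,10,r); (16,11,l); added nodes 18; added edges (16,18,l); (18,10,l); (18,14,r); result: nodes: 2:c1, 5:c2, 6:app, 10:c3, 14:c4, 16:app, 17:app, 18:app edges: (6,5,r); (6,17,l); (16,14,r); (16,18,l); (17,2,l); (17,5,r); (18,10,l); (18,14,r)
final:
nodes: 2:c1, 5:c2, 6:app, 10:c3, 14:c4, 16:app, 17:app, 18:app
edges: (6,5,r); (6,17,l); (16,14,r); (16,18,l); (17,2,l); (17,5,r); (18,10,l); (18,14,r)
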